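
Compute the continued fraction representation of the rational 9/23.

[0; 2, 1, 1, 4]

Run the Euclidean algorithm on 9 and 23; the successive quotients are the partial quotients a_0, a_1, ... (each step inverts the fractional part left over by the previous one):
  9 = 0*23 + 9, so a_0 = 0.
  23 = 2*9 + 5, so a_1 = 2.
  9 = 1*5 + 4, so a_2 = 1.
  5 = 1*4 + 1, so a_3 = 1.
  4 = 4*1 + 0, so a_4 = 4.
The remainder reaches 0 after 5 divisions, so the expansion has 5 partial quotients, read off in order.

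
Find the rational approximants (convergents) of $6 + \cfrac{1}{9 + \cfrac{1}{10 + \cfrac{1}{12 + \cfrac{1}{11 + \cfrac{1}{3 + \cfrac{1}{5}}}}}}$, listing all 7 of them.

6/1, 55/9, 556/91, 6727/1101, 74553/12202, 230386/37707, 1226483/200737

Using the convergent recurrence p_i = a_i*p_{i-1} + p_{i-2}, q_i = a_i*q_{i-1} + q_{i-2} with p_{-2}=0, p_{-1}=1, q_{-2}=1, q_{-1}=0:
  i=0: a_0=6, p_0 = 6*1 + 0 = 6, q_0 = 6*0 + 1 = 1.
  i=1: a_1=9, p_1 = 9*6 + 1 = 55, q_1 = 9*1 + 0 = 9.
  i=2: a_2=10, p_2 = 10*55 + 6 = 556, q_2 = 10*9 + 1 = 91.
  i=3: a_3=12, p_3 = 12*556 + 55 = 6727, q_3 = 12*91 + 9 = 1101.
  i=4: a_4=11, p_4 = 11*6727 + 556 = 74553, q_4 = 11*1101 + 91 = 12202.
  i=5: a_5=3, p_5 = 3*74553 + 6727 = 230386, q_5 = 3*12202 + 1101 = 37707.
  i=6: a_6=5, p_6 = 5*230386 + 74553 = 1226483, q_6 = 5*37707 + 12202 = 200737.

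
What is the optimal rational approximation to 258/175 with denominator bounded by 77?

Expand x = 258/175 as a continued fraction with the Euclidean algorithm:
  258 = 1*175 + 83, so a_0 = 1.
  175 = 2*83 + 9, so a_1 = 2.
  83 = 9*9 + 2, so a_2 = 9.
  9 = 4*2 + 1, so a_3 = 4.
  2 = 2*1 + 0, so a_4 = 2.
so x = [1; 2, 9, 4, 2].
Convergents (p_i = a_i*p_{i-1} + p_{i-2}, q_i = a_i*q_{i-1} + q_{i-2} with p_{-2}=0, p_{-1}=1, q_{-2}=1, q_{-1}=0), until the denominator exceeds 77:
  i=0: a_0=1, p_0 = 1*1 + 0 = 1, q_0 = 1*0 + 1 = 1.
  i=1: a_1=2, p_1 = 2*1 + 1 = 3, q_1 = 2*1 + 0 = 2.
  i=2: a_2=9, p_2 = 9*3 + 1 = 28, q_2 = 9*2 + 1 = 19.
  i=3: a_3=4, p_3 = 4*28 + 3 = 115, q_3 = 4*19 + 2 = 78.
q_3 = 78 > 77, so the last convergent with denominator <= 77 is p_2/q_2 = 28/19.
The closest fraction with denominator <= 77 is either p_2/q_2 or the intermediate fraction (k*p_2 + p_1)/(k*q_2 + q_1) with the largest k >= 1 whose denominator stays <= 77; these approach x as k grows, and every other convergent or intermediate fraction in range is farther away.
Largest k: floor((77 - q_1)/q_2) = floor((77 - 2)/19) = 3.
That gives (3*28 + 3)/(3*19 + 2) = 87/59.
Compare the errors: |x - 28/19| = |258*19 - 28*175|/(175*19) = 2/3325, and |x - 87/59| = |258*59 - 87*175|/(175*59) = 3/10325.
Cross-multiplying, 3*3325 = 9975 < 20650 = 2*10325, so 3/10325 is smaller: the intermediate fraction 87/59 is closer to x than 28/19.

87/59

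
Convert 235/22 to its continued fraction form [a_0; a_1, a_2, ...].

[10; 1, 2, 7]

Run the Euclidean algorithm on 235 and 22; the successive quotients are the partial quotients a_0, a_1, ... (each step inverts the fractional part left over by the previous one):
  235 = 10*22 + 15, so a_0 = 10.
  22 = 1*15 + 7, so a_1 = 1.
  15 = 2*7 + 1, so a_2 = 2.
  7 = 7*1 + 0, so a_3 = 7.
The remainder reaches 0 after 4 divisions, so the expansion has 4 partial quotients, read off in order.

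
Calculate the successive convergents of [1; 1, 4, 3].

Using the convergent recurrence p_i = a_i*p_{i-1} + p_{i-2}, q_i = a_i*q_{i-1} + q_{i-2} with p_{-2}=0, p_{-1}=1, q_{-2}=1, q_{-1}=0:
  i=0: a_0=1, p_0 = 1*1 + 0 = 1, q_0 = 1*0 + 1 = 1.
  i=1: a_1=1, p_1 = 1*1 + 1 = 2, q_1 = 1*1 + 0 = 1.
  i=2: a_2=4, p_2 = 4*2 + 1 = 9, q_2 = 4*1 + 1 = 5.
  i=3: a_3=3, p_3 = 3*9 + 2 = 29, q_3 = 3*5 + 1 = 16.

1/1, 2/1, 9/5, 29/16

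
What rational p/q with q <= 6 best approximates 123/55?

Expand x = 123/55 as a continued fraction with the Euclidean algorithm:
  123 = 2*55 + 13, so a_0 = 2.
  55 = 4*13 + 3, so a_1 = 4.
  13 = 4*3 + 1, so a_2 = 4.
  3 = 3*1 + 0, so a_3 = 3.
so x = [2; 4, 4, 3].
Convergents (p_i = a_i*p_{i-1} + p_{i-2}, q_i = a_i*q_{i-1} + q_{i-2} with p_{-2}=0, p_{-1}=1, q_{-2}=1, q_{-1}=0), until the denominator exceeds 6:
  i=0: a_0=2, p_0 = 2*1 + 0 = 2, q_0 = 2*0 + 1 = 1.
  i=1: a_1=4, p_1 = 4*2 + 1 = 9, q_1 = 4*1 + 0 = 4.
  i=2: a_2=4, p_2 = 4*9 + 2 = 38, q_2 = 4*4 + 1 = 17.
q_2 = 17 > 6, so the last convergent with denominator <= 6 is p_1/q_1 = 9/4.
The closest fraction with denominator <= 6 is either p_1/q_1 or the intermediate fraction (k*p_1 + p_0)/(k*q_1 + q_0) with the largest k >= 1 whose denominator stays <= 6; these approach x as k grows, and every other convergent or intermediate fraction in range is farther away.
Largest k: floor((6 - q_0)/q_1) = floor((6 - 1)/4) = 1.
That gives (1*9 + 2)/(1*4 + 1) = 11/5.
Compare the errors: |x - 9/4| = |123*4 - 9*55|/(55*4) = 3/220, and |x - 11/5| = |123*5 - 11*55|/(55*5) = 10/275.
Cross-multiplying, 3*275 = 825 < 2200 = 10*220, so 3/220 is smaller: the convergent 9/4 is closer to x than 11/5.

9/4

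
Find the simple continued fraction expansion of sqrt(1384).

[37; (4, 1, 17, 1, 4, 74)]

Write x_i = (sqrt(1384) + m_i)/d_i with (m_0, d_0) = (0, 1). a_0 = floor(sqrt(1384)) = 37, since 37^2 = 1369 <= 1384 < 1444 = 38^2.
Iterate m_{i+1} = d_i*a_i - m_i, d_{i+1} = (1384 - m_{i+1}^2)/d_i, a_{i+1} = floor((a_0 + m_{i+1})/d_{i+1}):
  m_1 = 1*37 - 0 = 37, d_1 = (1384 - 37^2)/1 = 15/1 = 15, a_1 = floor((37 + 37)/15) = 4.
  m_2 = 15*4 - 37 = 23, d_2 = (1384 - 23^2)/15 = 855/15 = 57, a_2 = floor((37 + 23)/57) = 1.
  m_3 = 57*1 - 23 = 34, d_3 = (1384 - 34^2)/57 = 228/57 = 4, a_3 = floor((37 + 34)/4) = 17.
  m_4 = 4*17 - 34 = 34, d_4 = (1384 - 34^2)/4 = 228/4 = 57, a_4 = floor((37 + 34)/57) = 1.
  m_5 = 57*1 - 34 = 23, d_5 = (1384 - 23^2)/57 = 855/57 = 15, a_5 = floor((37 + 23)/15) = 4.
  m_6 = 15*4 - 23 = 37, d_6 = (1384 - 37^2)/15 = 15/15 = 1, a_6 = floor((37 + 37)/1) = 74.
  m_7 = 1*74 - 37 = 37, d_7 = (1384 - 37^2)/1 = 15/1 = 15: (m_7, d_7) = (m_1, d_1) = (37, 15), so from here the quotients repeat a_1, ..., a_6; the period length is 6.
Hence the expansion of sqrt(1384) is a_0 = 37 followed by the repeating block 4, 1, 17, 1, 4, 74 (period 6).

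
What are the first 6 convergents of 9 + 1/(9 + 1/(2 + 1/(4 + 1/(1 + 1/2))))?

9/1, 82/9, 173/19, 774/85, 947/104, 2668/293

Using the convergent recurrence p_i = a_i*p_{i-1} + p_{i-2}, q_i = a_i*q_{i-1} + q_{i-2} with p_{-2}=0, p_{-1}=1, q_{-2}=1, q_{-1}=0:
  i=0: a_0=9, p_0 = 9*1 + 0 = 9, q_0 = 9*0 + 1 = 1.
  i=1: a_1=9, p_1 = 9*9 + 1 = 82, q_1 = 9*1 + 0 = 9.
  i=2: a_2=2, p_2 = 2*82 + 9 = 173, q_2 = 2*9 + 1 = 19.
  i=3: a_3=4, p_3 = 4*173 + 82 = 774, q_3 = 4*19 + 9 = 85.
  i=4: a_4=1, p_4 = 1*774 + 173 = 947, q_4 = 1*85 + 19 = 104.
  i=5: a_5=2, p_5 = 2*947 + 774 = 2668, q_5 = 2*104 + 85 = 293.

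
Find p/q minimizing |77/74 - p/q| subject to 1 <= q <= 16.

Expand x = 77/74 as a continued fraction with the Euclidean algorithm:
  77 = 1*74 + 3, so a_0 = 1.
  74 = 24*3 + 2, so a_1 = 24.
  3 = 1*2 + 1, so a_2 = 1.
  2 = 2*1 + 0, so a_3 = 2.
so x = [1; 24, 1, 2].
Convergents (p_i = a_i*p_{i-1} + p_{i-2}, q_i = a_i*q_{i-1} + q_{i-2} with p_{-2}=0, p_{-1}=1, q_{-2}=1, q_{-1}=0), until the denominator exceeds 16:
  i=0: a_0=1, p_0 = 1*1 + 0 = 1, q_0 = 1*0 + 1 = 1.
  i=1: a_1=24, p_1 = 24*1 + 1 = 25, q_1 = 24*1 + 0 = 24.
q_1 = 24 > 16, so the last convergent with denominator <= 16 is p_0/q_0 = 1/1.
The closest fraction with denominator <= 16 is either p_0/q_0 or the intermediate fraction (k*p_0 + p_{-1})/(k*q_0 + q_{-1}) with the largest k >= 1 whose denominator stays <= 16; these approach x as k grows, and every other convergent or intermediate fraction in range is farther away.
Largest k: floor((16 - q_{-1})/q_0) = floor((16 - 0)/1) = 16 (using the seeds p_{-1} = 1, q_{-1} = 0).
That gives (16*1 + 1)/(16*1 + 0) = 17/16.
Compare the errors: |x - 1/1| = |77*1 - 1*74|/(74*1) = 3/74, and |x - 17/16| = |77*16 - 17*74|/(74*16) = 26/1184.
Cross-multiplying, 26*74 = 1924 < 3552 = 3*1184, so 26/1184 is smaller: the intermediate fraction 17/16 is closer to x than 1/1.

17/16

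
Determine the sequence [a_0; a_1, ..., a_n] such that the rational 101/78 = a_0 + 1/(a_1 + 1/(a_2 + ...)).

Run the Euclidean algorithm on 101 and 78; the successive quotients are the partial quotients a_0, a_1, ... (each step inverts the fractional part left over by the previous one):
  101 = 1*78 + 23, so a_0 = 1.
  78 = 3*23 + 9, so a_1 = 3.
  23 = 2*9 + 5, so a_2 = 2.
  9 = 1*5 + 4, so a_3 = 1.
  5 = 1*4 + 1, so a_4 = 1.
  4 = 4*1 + 0, so a_5 = 4.
The remainder reaches 0 after 6 divisions, so the expansion has 6 partial quotients, read off in order.

[1; 3, 2, 1, 1, 4]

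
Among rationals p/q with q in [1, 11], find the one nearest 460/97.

19/4

Expand x = 460/97 as a continued fraction with the Euclidean algorithm:
  460 = 4*97 + 72, so a_0 = 4.
  97 = 1*72 + 25, so a_1 = 1.
  72 = 2*25 + 22, so a_2 = 2.
  25 = 1*22 + 3, so a_3 = 1.
  22 = 7*3 + 1, so a_4 = 7.
  3 = 3*1 + 0, so a_5 = 3.
so x = [4; 1, 2, 1, 7, 3].
Convergents (p_i = a_i*p_{i-1} + p_{i-2}, q_i = a_i*q_{i-1} + q_{i-2} with p_{-2}=0, p_{-1}=1, q_{-2}=1, q_{-1}=0), until the denominator exceeds 11:
  i=0: a_0=4, p_0 = 4*1 + 0 = 4, q_0 = 4*0 + 1 = 1.
  i=1: a_1=1, p_1 = 1*4 + 1 = 5, q_1 = 1*1 + 0 = 1.
  i=2: a_2=2, p_2 = 2*5 + 4 = 14, q_2 = 2*1 + 1 = 3.
  i=3: a_3=1, p_3 = 1*14 + 5 = 19, q_3 = 1*3 + 1 = 4.
  i=4: a_4=7, p_4 = 7*19 + 14 = 147, q_4 = 7*4 + 3 = 31.
q_4 = 31 > 11, so the last convergent with denominator <= 11 is p_3/q_3 = 19/4.
The closest fraction with denominator <= 11 is either p_3/q_3 or the intermediate fraction (k*p_3 + p_2)/(k*q_3 + q_2) with the largest k >= 1 whose denominator stays <= 11; these approach x as k grows, and every other convergent or intermediate fraction in range is farther away.
Largest k: floor((11 - q_2)/q_3) = floor((11 - 3)/4) = 2.
That gives (2*19 + 14)/(2*4 + 3) = 52/11.
Compare the errors: |x - 19/4| = |460*4 - 19*97|/(97*4) = 3/388, and |x - 52/11| = |460*11 - 52*97|/(97*11) = 16/1067.
Cross-multiplying, 3*1067 = 3201 < 6208 = 16*388, so 3/388 is smaller: the convergent 19/4 is closer to x than 52/11.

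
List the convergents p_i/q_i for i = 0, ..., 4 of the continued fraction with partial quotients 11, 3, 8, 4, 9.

11/1, 34/3, 283/25, 1166/103, 10777/952

Using the convergent recurrence p_i = a_i*p_{i-1} + p_{i-2}, q_i = a_i*q_{i-1} + q_{i-2} with p_{-2}=0, p_{-1}=1, q_{-2}=1, q_{-1}=0:
  i=0: a_0=11, p_0 = 11*1 + 0 = 11, q_0 = 11*0 + 1 = 1.
  i=1: a_1=3, p_1 = 3*11 + 1 = 34, q_1 = 3*1 + 0 = 3.
  i=2: a_2=8, p_2 = 8*34 + 11 = 283, q_2 = 8*3 + 1 = 25.
  i=3: a_3=4, p_3 = 4*283 + 34 = 1166, q_3 = 4*25 + 3 = 103.
  i=4: a_4=9, p_4 = 9*1166 + 283 = 10777, q_4 = 9*103 + 25 = 952.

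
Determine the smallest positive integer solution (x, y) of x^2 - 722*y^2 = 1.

First expand sqrt(722) as a continued fraction. With x_i = (sqrt(722) + m_i)/d_i and (m_0, d_0) = (0, 1): a_0 = floor(sqrt(722)) = 26, since 26^2 = 676 <= 722 < 729 = 27^2.
Iterate m_{i+1} = d_i*a_i - m_i, d_{i+1} = (722 - m_{i+1}^2)/d_i, a_{i+1} = floor((a_0 + m_{i+1})/d_{i+1}):
  m_1 = 1*26 - 0 = 26, d_1 = (722 - 26^2)/1 = 46/1 = 46, a_1 = floor((26 + 26)/46) = 1.
  m_2 = 46*1 - 26 = 20, d_2 = (722 - 20^2)/46 = 322/46 = 7, a_2 = floor((26 + 20)/7) = 6.
  m_3 = 7*6 - 20 = 22, d_3 = (722 - 22^2)/7 = 238/7 = 34, a_3 = floor((26 + 22)/34) = 1.
  m_4 = 34*1 - 22 = 12, d_4 = (722 - 12^2)/34 = 578/34 = 17, a_4 = floor((26 + 12)/17) = 2.
  m_5 = 17*2 - 12 = 22, d_5 = (722 - 22^2)/17 = 238/17 = 14, a_5 = floor((26 + 22)/14) = 3.
  m_6 = 14*3 - 22 = 20, d_6 = (722 - 20^2)/14 = 322/14 = 23, a_6 = floor((26 + 20)/23) = 2.
  m_7 = 23*2 - 20 = 26, d_7 = (722 - 26^2)/23 = 46/23 = 2, a_7 = floor((26 + 26)/2) = 26.
  m_8 = 2*26 - 26 = 26, d_8 = (722 - 26^2)/2 = 46/2 = 23, a_8 = floor((26 + 26)/23) = 2.
  m_9 = 23*2 - 26 = 20, d_9 = (722 - 20^2)/23 = 322/23 = 14, a_9 = floor((26 + 20)/14) = 3.
  m_10 = 14*3 - 20 = 22, d_10 = (722 - 22^2)/14 = 238/14 = 17, a_10 = floor((26 + 22)/17) = 2.
  m_11 = 17*2 - 22 = 12, d_11 = (722 - 12^2)/17 = 578/17 = 34, a_11 = floor((26 + 12)/34) = 1.
  m_12 = 34*1 - 12 = 22, d_12 = (722 - 22^2)/34 = 238/34 = 7, a_12 = floor((26 + 22)/7) = 6.
  m_13 = 7*6 - 22 = 20, d_13 = (722 - 20^2)/7 = 322/7 = 46, a_13 = floor((26 + 20)/46) = 1.
  m_14 = 46*1 - 20 = 26, d_14 = (722 - 26^2)/46 = 46/46 = 1, a_14 = floor((26 + 26)/1) = 52.
  m_15 = 1*52 - 26 = 26, d_15 = (722 - 26^2)/1 = 46/1 = 46: (m_15, d_15) = (m_1, d_1) = (26, 46), so from here the quotients repeat a_1, ..., a_14; the period length is 14.
So sqrt(722) = [26; (1, 6, 1, 2, 3, 2, 26, 2, 3, 2, 1, 6, 1, 52)] with period length k = 14.
k is even, so the fundamental solution of x^2 - 722y^2 = 1 is (p_{k-1}, q_{k-1}) = (p_13, q_13); compute convergents through index 13.
Convergents (p_i = a_i*p_{i-1} + p_{i-2}, q_i = a_i*q_{i-1} + q_{i-2} with p_{-2}=0, p_{-1}=1, q_{-2}=1, q_{-1}=0):
  i=0: a_0=26, p_0 = 26*1 + 0 = 26, q_0 = 26*0 + 1 = 1.
  i=1: a_1=1, p_1 = 1*26 + 1 = 27, q_1 = 1*1 + 0 = 1.
  i=2: a_2=6, p_2 = 6*27 + 26 = 188, q_2 = 6*1 + 1 = 7.
  i=3: a_3=1, p_3 = 1*188 + 27 = 215, q_3 = 1*7 + 1 = 8.
  i=4: a_4=2, p_4 = 2*215 + 188 = 618, q_4 = 2*8 + 7 = 23.
  i=5: a_5=3, p_5 = 3*618 + 215 = 2069, q_5 = 3*23 + 8 = 77.
  i=6: a_6=2, p_6 = 2*2069 + 618 = 4756, q_6 = 2*77 + 23 = 177.
  i=7: a_7=26, p_7 = 26*4756 + 2069 = 125725, q_7 = 26*177 + 77 = 4679.
  i=8: a_8=2, p_8 = 2*125725 + 4756 = 256206, q_8 = 2*4679 + 177 = 9535.
  i=9: a_9=3, p_9 = 3*256206 + 125725 = 894343, q_9 = 3*9535 + 4679 = 33284.
  i=10: a_10=2, p_10 = 2*894343 + 256206 = 2044892, q_10 = 2*33284 + 9535 = 76103.
  i=11: a_11=1, p_11 = 1*2044892 + 894343 = 2939235, q_11 = 1*76103 + 33284 = 109387.
  i=12: a_12=6, p_12 = 6*2939235 + 2044892 = 19680302, q_12 = 6*109387 + 76103 = 732425.
  i=13: a_13=1, p_13 = 1*19680302 + 2939235 = 22619537, q_13 = 1*732425 + 109387 = 841812.
Check: 22619537^2 - 722*841812^2 = 511643454094369 - 511643454094368 = 1, so (x, y) = (22619537, 841812) solves the equation, and by the theorem it is the least positive solution.

(x, y) = (22619537, 841812)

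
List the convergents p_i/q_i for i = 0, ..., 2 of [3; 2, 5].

3/1, 7/2, 38/11

Using the convergent recurrence p_i = a_i*p_{i-1} + p_{i-2}, q_i = a_i*q_{i-1} + q_{i-2} with p_{-2}=0, p_{-1}=1, q_{-2}=1, q_{-1}=0:
  i=0: a_0=3, p_0 = 3*1 + 0 = 3, q_0 = 3*0 + 1 = 1.
  i=1: a_1=2, p_1 = 2*3 + 1 = 7, q_1 = 2*1 + 0 = 2.
  i=2: a_2=5, p_2 = 5*7 + 3 = 38, q_2 = 5*2 + 1 = 11.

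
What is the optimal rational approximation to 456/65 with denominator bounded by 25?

7/1

Expand x = 456/65 as a continued fraction with the Euclidean algorithm:
  456 = 7*65 + 1, so a_0 = 7.
  65 = 65*1 + 0, so a_1 = 65.
so x = [7; 65].
Convergents (p_i = a_i*p_{i-1} + p_{i-2}, q_i = a_i*q_{i-1} + q_{i-2} with p_{-2}=0, p_{-1}=1, q_{-2}=1, q_{-1}=0), until the denominator exceeds 25:
  i=0: a_0=7, p_0 = 7*1 + 0 = 7, q_0 = 7*0 + 1 = 1.
  i=1: a_1=65, p_1 = 65*7 + 1 = 456, q_1 = 65*1 + 0 = 65.
q_1 = 65 > 25, so the last convergent with denominator <= 25 is p_0/q_0 = 7/1.
The closest fraction with denominator <= 25 is either p_0/q_0 or the intermediate fraction (k*p_0 + p_{-1})/(k*q_0 + q_{-1}) with the largest k >= 1 whose denominator stays <= 25; these approach x as k grows, and every other convergent or intermediate fraction in range is farther away.
Largest k: floor((25 - q_{-1})/q_0) = floor((25 - 0)/1) = 25 (using the seeds p_{-1} = 1, q_{-1} = 0).
That gives (25*7 + 1)/(25*1 + 0) = 176/25.
Compare the errors: |x - 7/1| = |456*1 - 7*65|/(65*1) = 1/65, and |x - 176/25| = |456*25 - 176*65|/(65*25) = 40/1625.
Cross-multiplying, 1*1625 = 1625 < 2600 = 40*65, so 1/65 is smaller: the convergent 7/1 is closer to x than 176/25.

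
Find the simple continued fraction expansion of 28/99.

Run the Euclidean algorithm on 28 and 99; the successive quotients are the partial quotients a_0, a_1, ... (each step inverts the fractional part left over by the previous one):
  28 = 0*99 + 28, so a_0 = 0.
  99 = 3*28 + 15, so a_1 = 3.
  28 = 1*15 + 13, so a_2 = 1.
  15 = 1*13 + 2, so a_3 = 1.
  13 = 6*2 + 1, so a_4 = 6.
  2 = 2*1 + 0, so a_5 = 2.
The remainder reaches 0 after 6 divisions, so the expansion has 6 partial quotients, read off in order.

[0; 3, 1, 1, 6, 2]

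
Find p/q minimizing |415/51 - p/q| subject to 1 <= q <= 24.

179/22

Expand x = 415/51 as a continued fraction with the Euclidean algorithm:
  415 = 8*51 + 7, so a_0 = 8.
  51 = 7*7 + 2, so a_1 = 7.
  7 = 3*2 + 1, so a_2 = 3.
  2 = 2*1 + 0, so a_3 = 2.
so x = [8; 7, 3, 2].
Convergents (p_i = a_i*p_{i-1} + p_{i-2}, q_i = a_i*q_{i-1} + q_{i-2} with p_{-2}=0, p_{-1}=1, q_{-2}=1, q_{-1}=0), until the denominator exceeds 24:
  i=0: a_0=8, p_0 = 8*1 + 0 = 8, q_0 = 8*0 + 1 = 1.
  i=1: a_1=7, p_1 = 7*8 + 1 = 57, q_1 = 7*1 + 0 = 7.
  i=2: a_2=3, p_2 = 3*57 + 8 = 179, q_2 = 3*7 + 1 = 22.
  i=3: a_3=2, p_3 = 2*179 + 57 = 415, q_3 = 2*22 + 7 = 51.
q_3 = 51 > 24, so the last convergent with denominator <= 24 is p_2/q_2 = 179/22.
The closest fraction with denominator <= 24 is either p_2/q_2 or the intermediate fraction (k*p_2 + p_1)/(k*q_2 + q_1) with the largest k >= 1 whose denominator stays <= 24; these approach x as k grows, and every other convergent or intermediate fraction in range is farther away.
Largest k: floor((24 - q_1)/q_2) = floor((24 - 7)/22) = 0.
Since k = 0, no intermediate fraction beyond p_2/q_2 has denominator <= 24, so the convergent 179/22 is the closest (its error is |415*22 - 179*51|/(51*22) = 1/1122).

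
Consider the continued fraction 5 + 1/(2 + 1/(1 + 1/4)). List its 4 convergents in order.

Using the convergent recurrence p_i = a_i*p_{i-1} + p_{i-2}, q_i = a_i*q_{i-1} + q_{i-2} with p_{-2}=0, p_{-1}=1, q_{-2}=1, q_{-1}=0:
  i=0: a_0=5, p_0 = 5*1 + 0 = 5, q_0 = 5*0 + 1 = 1.
  i=1: a_1=2, p_1 = 2*5 + 1 = 11, q_1 = 2*1 + 0 = 2.
  i=2: a_2=1, p_2 = 1*11 + 5 = 16, q_2 = 1*2 + 1 = 3.
  i=3: a_3=4, p_3 = 4*16 + 11 = 75, q_3 = 4*3 + 2 = 14.

5/1, 11/2, 16/3, 75/14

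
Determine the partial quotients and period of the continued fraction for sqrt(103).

Write x_i = (sqrt(103) + m_i)/d_i with (m_0, d_0) = (0, 1). a_0 = floor(sqrt(103)) = 10, since 10^2 = 100 <= 103 < 121 = 11^2.
Iterate m_{i+1} = d_i*a_i - m_i, d_{i+1} = (103 - m_{i+1}^2)/d_i, a_{i+1} = floor((a_0 + m_{i+1})/d_{i+1}):
  m_1 = 1*10 - 0 = 10, d_1 = (103 - 10^2)/1 = 3/1 = 3, a_1 = floor((10 + 10)/3) = 6.
  m_2 = 3*6 - 10 = 8, d_2 = (103 - 8^2)/3 = 39/3 = 13, a_2 = floor((10 + 8)/13) = 1.
  m_3 = 13*1 - 8 = 5, d_3 = (103 - 5^2)/13 = 78/13 = 6, a_3 = floor((10 + 5)/6) = 2.
  m_4 = 6*2 - 5 = 7, d_4 = (103 - 7^2)/6 = 54/6 = 9, a_4 = floor((10 + 7)/9) = 1.
  m_5 = 9*1 - 7 = 2, d_5 = (103 - 2^2)/9 = 99/9 = 11, a_5 = floor((10 + 2)/11) = 1.
  m_6 = 11*1 - 2 = 9, d_6 = (103 - 9^2)/11 = 22/11 = 2, a_6 = floor((10 + 9)/2) = 9.
  m_7 = 2*9 - 9 = 9, d_7 = (103 - 9^2)/2 = 22/2 = 11, a_7 = floor((10 + 9)/11) = 1.
  m_8 = 11*1 - 9 = 2, d_8 = (103 - 2^2)/11 = 99/11 = 9, a_8 = floor((10 + 2)/9) = 1.
  m_9 = 9*1 - 2 = 7, d_9 = (103 - 7^2)/9 = 54/9 = 6, a_9 = floor((10 + 7)/6) = 2.
  m_10 = 6*2 - 7 = 5, d_10 = (103 - 5^2)/6 = 78/6 = 13, a_10 = floor((10 + 5)/13) = 1.
  m_11 = 13*1 - 5 = 8, d_11 = (103 - 8^2)/13 = 39/13 = 3, a_11 = floor((10 + 8)/3) = 6.
  m_12 = 3*6 - 8 = 10, d_12 = (103 - 10^2)/3 = 3/3 = 1, a_12 = floor((10 + 10)/1) = 20.
  m_13 = 1*20 - 10 = 10, d_13 = (103 - 10^2)/1 = 3/1 = 3: (m_13, d_13) = (m_1, d_1) = (10, 3), so from here the quotients repeat a_1, ..., a_12; the period length is 12.
Hence the expansion of sqrt(103) is a_0 = 10 followed by the repeating block 6, 1, 2, 1, 1, 9, 1, 1, 2, 1, 6, 20 (period 12).

[10; (6, 1, 2, 1, 1, 9, 1, 1, 2, 1, 6, 20)]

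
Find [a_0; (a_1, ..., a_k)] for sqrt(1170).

[34; (4, 1, 6, 1, 4, 68)]

Write x_i = (sqrt(1170) + m_i)/d_i with (m_0, d_0) = (0, 1). a_0 = floor(sqrt(1170)) = 34, since 34^2 = 1156 <= 1170 < 1225 = 35^2.
Iterate m_{i+1} = d_i*a_i - m_i, d_{i+1} = (1170 - m_{i+1}^2)/d_i, a_{i+1} = floor((a_0 + m_{i+1})/d_{i+1}):
  m_1 = 1*34 - 0 = 34, d_1 = (1170 - 34^2)/1 = 14/1 = 14, a_1 = floor((34 + 34)/14) = 4.
  m_2 = 14*4 - 34 = 22, d_2 = (1170 - 22^2)/14 = 686/14 = 49, a_2 = floor((34 + 22)/49) = 1.
  m_3 = 49*1 - 22 = 27, d_3 = (1170 - 27^2)/49 = 441/49 = 9, a_3 = floor((34 + 27)/9) = 6.
  m_4 = 9*6 - 27 = 27, d_4 = (1170 - 27^2)/9 = 441/9 = 49, a_4 = floor((34 + 27)/49) = 1.
  m_5 = 49*1 - 27 = 22, d_5 = (1170 - 22^2)/49 = 686/49 = 14, a_5 = floor((34 + 22)/14) = 4.
  m_6 = 14*4 - 22 = 34, d_6 = (1170 - 34^2)/14 = 14/14 = 1, a_6 = floor((34 + 34)/1) = 68.
  m_7 = 1*68 - 34 = 34, d_7 = (1170 - 34^2)/1 = 14/1 = 14: (m_7, d_7) = (m_1, d_1) = (34, 14), so from here the quotients repeat a_1, ..., a_6; the period length is 6.
Hence the expansion of sqrt(1170) is a_0 = 34 followed by the repeating block 4, 1, 6, 1, 4, 68 (period 6).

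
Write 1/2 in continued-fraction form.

Run the Euclidean algorithm on 1 and 2; the successive quotients are the partial quotients a_0, a_1, ... (each step inverts the fractional part left over by the previous one):
  1 = 0*2 + 1, so a_0 = 0.
  2 = 2*1 + 0, so a_1 = 2.
The remainder reaches 0 after 2 divisions, so the expansion has 2 partial quotients, read off in order.

[0; 2]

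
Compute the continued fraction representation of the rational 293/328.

[0; 1, 8, 2, 1, 2, 4]

Run the Euclidean algorithm on 293 and 328; the successive quotients are the partial quotients a_0, a_1, ... (each step inverts the fractional part left over by the previous one):
  293 = 0*328 + 293, so a_0 = 0.
  328 = 1*293 + 35, so a_1 = 1.
  293 = 8*35 + 13, so a_2 = 8.
  35 = 2*13 + 9, so a_3 = 2.
  13 = 1*9 + 4, so a_4 = 1.
  9 = 2*4 + 1, so a_5 = 2.
  4 = 4*1 + 0, so a_6 = 4.
The remainder reaches 0 after 7 divisions, so the expansion has 7 partial quotients, read off in order.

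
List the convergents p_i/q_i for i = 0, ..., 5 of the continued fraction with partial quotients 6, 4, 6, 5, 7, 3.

Using the convergent recurrence p_i = a_i*p_{i-1} + p_{i-2}, q_i = a_i*q_{i-1} + q_{i-2} with p_{-2}=0, p_{-1}=1, q_{-2}=1, q_{-1}=0:
  i=0: a_0=6, p_0 = 6*1 + 0 = 6, q_0 = 6*0 + 1 = 1.
  i=1: a_1=4, p_1 = 4*6 + 1 = 25, q_1 = 4*1 + 0 = 4.
  i=2: a_2=6, p_2 = 6*25 + 6 = 156, q_2 = 6*4 + 1 = 25.
  i=3: a_3=5, p_3 = 5*156 + 25 = 805, q_3 = 5*25 + 4 = 129.
  i=4: a_4=7, p_4 = 7*805 + 156 = 5791, q_4 = 7*129 + 25 = 928.
  i=5: a_5=3, p_5 = 3*5791 + 805 = 18178, q_5 = 3*928 + 129 = 2913.

6/1, 25/4, 156/25, 805/129, 5791/928, 18178/2913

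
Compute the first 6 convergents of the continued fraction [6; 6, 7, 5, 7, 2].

Using the convergent recurrence p_i = a_i*p_{i-1} + p_{i-2}, q_i = a_i*q_{i-1} + q_{i-2} with p_{-2}=0, p_{-1}=1, q_{-2}=1, q_{-1}=0:
  i=0: a_0=6, p_0 = 6*1 + 0 = 6, q_0 = 6*0 + 1 = 1.
  i=1: a_1=6, p_1 = 6*6 + 1 = 37, q_1 = 6*1 + 0 = 6.
  i=2: a_2=7, p_2 = 7*37 + 6 = 265, q_2 = 7*6 + 1 = 43.
  i=3: a_3=5, p_3 = 5*265 + 37 = 1362, q_3 = 5*43 + 6 = 221.
  i=4: a_4=7, p_4 = 7*1362 + 265 = 9799, q_4 = 7*221 + 43 = 1590.
  i=5: a_5=2, p_5 = 2*9799 + 1362 = 20960, q_5 = 2*1590 + 221 = 3401.

6/1, 37/6, 265/43, 1362/221, 9799/1590, 20960/3401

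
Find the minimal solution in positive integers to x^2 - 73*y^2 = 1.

First expand sqrt(73) as a continued fraction. With x_i = (sqrt(73) + m_i)/d_i and (m_0, d_0) = (0, 1): a_0 = floor(sqrt(73)) = 8, since 8^2 = 64 <= 73 < 81 = 9^2.
Iterate m_{i+1} = d_i*a_i - m_i, d_{i+1} = (73 - m_{i+1}^2)/d_i, a_{i+1} = floor((a_0 + m_{i+1})/d_{i+1}):
  m_1 = 1*8 - 0 = 8, d_1 = (73 - 8^2)/1 = 9/1 = 9, a_1 = floor((8 + 8)/9) = 1.
  m_2 = 9*1 - 8 = 1, d_2 = (73 - 1^2)/9 = 72/9 = 8, a_2 = floor((8 + 1)/8) = 1.
  m_3 = 8*1 - 1 = 7, d_3 = (73 - 7^2)/8 = 24/8 = 3, a_3 = floor((8 + 7)/3) = 5.
  m_4 = 3*5 - 7 = 8, d_4 = (73 - 8^2)/3 = 9/3 = 3, a_4 = floor((8 + 8)/3) = 5.
  m_5 = 3*5 - 8 = 7, d_5 = (73 - 7^2)/3 = 24/3 = 8, a_5 = floor((8 + 7)/8) = 1.
  m_6 = 8*1 - 7 = 1, d_6 = (73 - 1^2)/8 = 72/8 = 9, a_6 = floor((8 + 1)/9) = 1.
  m_7 = 9*1 - 1 = 8, d_7 = (73 - 8^2)/9 = 9/9 = 1, a_7 = floor((8 + 8)/1) = 16.
  m_8 = 1*16 - 8 = 8, d_8 = (73 - 8^2)/1 = 9/1 = 9: (m_8, d_8) = (m_1, d_1) = (8, 9), so from here the quotients repeat a_1, ..., a_7; the period length is 7.
So sqrt(73) = [8; (1, 1, 5, 5, 1, 1, 16)] with period length k = 7.
k is odd, so (p_{k-1}, q_{k-1}) only solves x^2 - 73y^2 = -1 and the fundamental solution of x^2 - 73y^2 = 1 is (p_{2k-1}, q_{2k-1}) = (p_13, q_13); compute convergents through index 13, running through the period twice.
Convergents (p_i = a_i*p_{i-1} + p_{i-2}, q_i = a_i*q_{i-1} + q_{i-2} with p_{-2}=0, p_{-1}=1, q_{-2}=1, q_{-1}=0):
  i=0: a_0=8, p_0 = 8*1 + 0 = 8, q_0 = 8*0 + 1 = 1.
  i=1: a_1=1, p_1 = 1*8 + 1 = 9, q_1 = 1*1 + 0 = 1.
  i=2: a_2=1, p_2 = 1*9 + 8 = 17, q_2 = 1*1 + 1 = 2.
  i=3: a_3=5, p_3 = 5*17 + 9 = 94, q_3 = 5*2 + 1 = 11.
  i=4: a_4=5, p_4 = 5*94 + 17 = 487, q_4 = 5*11 + 2 = 57.
  i=5: a_5=1, p_5 = 1*487 + 94 = 581, q_5 = 1*57 + 11 = 68.
  i=6: a_6=1, p_6 = 1*581 + 487 = 1068, q_6 = 1*68 + 57 = 125.
  i=7: a_7=16, p_7 = 16*1068 + 581 = 17669, q_7 = 16*125 + 68 = 2068.
  i=8: a_8=1, p_8 = 1*17669 + 1068 = 18737, q_8 = 1*2068 + 125 = 2193.
  i=9: a_9=1, p_9 = 1*18737 + 17669 = 36406, q_9 = 1*2193 + 2068 = 4261.
  i=10: a_10=5, p_10 = 5*36406 + 18737 = 200767, q_10 = 5*4261 + 2193 = 23498.
  i=11: a_11=5, p_11 = 5*200767 + 36406 = 1040241, q_11 = 5*23498 + 4261 = 121751.
  i=12: a_12=1, p_12 = 1*1040241 + 200767 = 1241008, q_12 = 1*121751 + 23498 = 145249.
  i=13: a_13=1, p_13 = 1*1241008 + 1040241 = 2281249, q_13 = 1*145249 + 121751 = 267000.
Indeed p_6^2 - 73*q_6^2 = 1140624 - 1140625 = -1, not +1.
Check: 2281249^2 - 73*267000^2 = 5204097000001 - 5204097000000 = 1, so (x, y) = (2281249, 267000) solves the equation, and by the theorem it is the least positive solution.

(x, y) = (2281249, 267000)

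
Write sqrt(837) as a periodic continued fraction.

Write x_i = (sqrt(837) + m_i)/d_i with (m_0, d_0) = (0, 1). a_0 = floor(sqrt(837)) = 28, since 28^2 = 784 <= 837 < 841 = 29^2.
Iterate m_{i+1} = d_i*a_i - m_i, d_{i+1} = (837 - m_{i+1}^2)/d_i, a_{i+1} = floor((a_0 + m_{i+1})/d_{i+1}):
  m_1 = 1*28 - 0 = 28, d_1 = (837 - 28^2)/1 = 53/1 = 53, a_1 = floor((28 + 28)/53) = 1.
  m_2 = 53*1 - 28 = 25, d_2 = (837 - 25^2)/53 = 212/53 = 4, a_2 = floor((28 + 25)/4) = 13.
  m_3 = 4*13 - 25 = 27, d_3 = (837 - 27^2)/4 = 108/4 = 27, a_3 = floor((28 + 27)/27) = 2.
  m_4 = 27*2 - 27 = 27, d_4 = (837 - 27^2)/27 = 108/27 = 4, a_4 = floor((28 + 27)/4) = 13.
  m_5 = 4*13 - 27 = 25, d_5 = (837 - 25^2)/4 = 212/4 = 53, a_5 = floor((28 + 25)/53) = 1.
  m_6 = 53*1 - 25 = 28, d_6 = (837 - 28^2)/53 = 53/53 = 1, a_6 = floor((28 + 28)/1) = 56.
  m_7 = 1*56 - 28 = 28, d_7 = (837 - 28^2)/1 = 53/1 = 53: (m_7, d_7) = (m_1, d_1) = (28, 53), so from here the quotients repeat a_1, ..., a_6; the period length is 6.
Hence the expansion of sqrt(837) is a_0 = 28 followed by the repeating block 1, 13, 2, 13, 1, 56 (period 6).

[28; (1, 13, 2, 13, 1, 56)]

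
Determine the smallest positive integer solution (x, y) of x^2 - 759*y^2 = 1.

(x, y) = (551, 20)

First expand sqrt(759) as a continued fraction. With x_i = (sqrt(759) + m_i)/d_i and (m_0, d_0) = (0, 1): a_0 = floor(sqrt(759)) = 27, since 27^2 = 729 <= 759 < 784 = 28^2.
Iterate m_{i+1} = d_i*a_i - m_i, d_{i+1} = (759 - m_{i+1}^2)/d_i, a_{i+1} = floor((a_0 + m_{i+1})/d_{i+1}):
  m_1 = 1*27 - 0 = 27, d_1 = (759 - 27^2)/1 = 30/1 = 30, a_1 = floor((27 + 27)/30) = 1.
  m_2 = 30*1 - 27 = 3, d_2 = (759 - 3^2)/30 = 750/30 = 25, a_2 = floor((27 + 3)/25) = 1.
  m_3 = 25*1 - 3 = 22, d_3 = (759 - 22^2)/25 = 275/25 = 11, a_3 = floor((27 + 22)/11) = 4.
  m_4 = 11*4 - 22 = 22, d_4 = (759 - 22^2)/11 = 275/11 = 25, a_4 = floor((27 + 22)/25) = 1.
  m_5 = 25*1 - 22 = 3, d_5 = (759 - 3^2)/25 = 750/25 = 30, a_5 = floor((27 + 3)/30) = 1.
  m_6 = 30*1 - 3 = 27, d_6 = (759 - 27^2)/30 = 30/30 = 1, a_6 = floor((27 + 27)/1) = 54.
  m_7 = 1*54 - 27 = 27, d_7 = (759 - 27^2)/1 = 30/1 = 30: (m_7, d_7) = (m_1, d_1) = (27, 30), so from here the quotients repeat a_1, ..., a_6; the period length is 6.
So sqrt(759) = [27; (1, 1, 4, 1, 1, 54)] with period length k = 6.
k is even, so the fundamental solution of x^2 - 759y^2 = 1 is (p_{k-1}, q_{k-1}) = (p_5, q_5); compute convergents through index 5.
Convergents (p_i = a_i*p_{i-1} + p_{i-2}, q_i = a_i*q_{i-1} + q_{i-2} with p_{-2}=0, p_{-1}=1, q_{-2}=1, q_{-1}=0):
  i=0: a_0=27, p_0 = 27*1 + 0 = 27, q_0 = 27*0 + 1 = 1.
  i=1: a_1=1, p_1 = 1*27 + 1 = 28, q_1 = 1*1 + 0 = 1.
  i=2: a_2=1, p_2 = 1*28 + 27 = 55, q_2 = 1*1 + 1 = 2.
  i=3: a_3=4, p_3 = 4*55 + 28 = 248, q_3 = 4*2 + 1 = 9.
  i=4: a_4=1, p_4 = 1*248 + 55 = 303, q_4 = 1*9 + 2 = 11.
  i=5: a_5=1, p_5 = 1*303 + 248 = 551, q_5 = 1*11 + 9 = 20.
Check: 551^2 - 759*20^2 = 303601 - 303600 = 1, so (x, y) = (551, 20) solves the equation, and by the theorem it is the least positive solution.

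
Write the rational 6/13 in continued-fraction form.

Run the Euclidean algorithm on 6 and 13; the successive quotients are the partial quotients a_0, a_1, ... (each step inverts the fractional part left over by the previous one):
  6 = 0*13 + 6, so a_0 = 0.
  13 = 2*6 + 1, so a_1 = 2.
  6 = 6*1 + 0, so a_2 = 6.
The remainder reaches 0 after 3 divisions, so the expansion has 3 partial quotients, read off in order.

[0; 2, 6]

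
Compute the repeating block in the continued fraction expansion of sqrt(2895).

[53; (1, 4, 7, 2, 17, 2, 7, 4, 1, 106)]

Write x_i = (sqrt(2895) + m_i)/d_i with (m_0, d_0) = (0, 1). a_0 = floor(sqrt(2895)) = 53, since 53^2 = 2809 <= 2895 < 2916 = 54^2.
Iterate m_{i+1} = d_i*a_i - m_i, d_{i+1} = (2895 - m_{i+1}^2)/d_i, a_{i+1} = floor((a_0 + m_{i+1})/d_{i+1}):
  m_1 = 1*53 - 0 = 53, d_1 = (2895 - 53^2)/1 = 86/1 = 86, a_1 = floor((53 + 53)/86) = 1.
  m_2 = 86*1 - 53 = 33, d_2 = (2895 - 33^2)/86 = 1806/86 = 21, a_2 = floor((53 + 33)/21) = 4.
  m_3 = 21*4 - 33 = 51, d_3 = (2895 - 51^2)/21 = 294/21 = 14, a_3 = floor((53 + 51)/14) = 7.
  m_4 = 14*7 - 51 = 47, d_4 = (2895 - 47^2)/14 = 686/14 = 49, a_4 = floor((53 + 47)/49) = 2.
  m_5 = 49*2 - 47 = 51, d_5 = (2895 - 51^2)/49 = 294/49 = 6, a_5 = floor((53 + 51)/6) = 17.
  m_6 = 6*17 - 51 = 51, d_6 = (2895 - 51^2)/6 = 294/6 = 49, a_6 = floor((53 + 51)/49) = 2.
  m_7 = 49*2 - 51 = 47, d_7 = (2895 - 47^2)/49 = 686/49 = 14, a_7 = floor((53 + 47)/14) = 7.
  m_8 = 14*7 - 47 = 51, d_8 = (2895 - 51^2)/14 = 294/14 = 21, a_8 = floor((53 + 51)/21) = 4.
  m_9 = 21*4 - 51 = 33, d_9 = (2895 - 33^2)/21 = 1806/21 = 86, a_9 = floor((53 + 33)/86) = 1.
  m_10 = 86*1 - 33 = 53, d_10 = (2895 - 53^2)/86 = 86/86 = 1, a_10 = floor((53 + 53)/1) = 106.
  m_11 = 1*106 - 53 = 53, d_11 = (2895 - 53^2)/1 = 86/1 = 86: (m_11, d_11) = (m_1, d_1) = (53, 86), so from here the quotients repeat a_1, ..., a_10; the period length is 10.
Hence the expansion of sqrt(2895) is a_0 = 53 followed by the repeating block 1, 4, 7, 2, 17, 2, 7, 4, 1, 106 (period 10).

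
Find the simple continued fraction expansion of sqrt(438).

Write x_i = (sqrt(438) + m_i)/d_i with (m_0, d_0) = (0, 1). a_0 = floor(sqrt(438)) = 20, since 20^2 = 400 <= 438 < 441 = 21^2.
Iterate m_{i+1} = d_i*a_i - m_i, d_{i+1} = (438 - m_{i+1}^2)/d_i, a_{i+1} = floor((a_0 + m_{i+1})/d_{i+1}):
  m_1 = 1*20 - 0 = 20, d_1 = (438 - 20^2)/1 = 38/1 = 38, a_1 = floor((20 + 20)/38) = 1.
  m_2 = 38*1 - 20 = 18, d_2 = (438 - 18^2)/38 = 114/38 = 3, a_2 = floor((20 + 18)/3) = 12.
  m_3 = 3*12 - 18 = 18, d_3 = (438 - 18^2)/3 = 114/3 = 38, a_3 = floor((20 + 18)/38) = 1.
  m_4 = 38*1 - 18 = 20, d_4 = (438 - 20^2)/38 = 38/38 = 1, a_4 = floor((20 + 20)/1) = 40.
  m_5 = 1*40 - 20 = 20, d_5 = (438 - 20^2)/1 = 38/1 = 38: (m_5, d_5) = (m_1, d_1) = (20, 38), so from here the quotients repeat a_1, ..., a_4; the period length is 4.
Hence the expansion of sqrt(438) is a_0 = 20 followed by the repeating block 1, 12, 1, 40 (period 4).

[20; (1, 12, 1, 40)]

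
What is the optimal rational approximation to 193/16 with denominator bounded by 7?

12/1

Expand x = 193/16 as a continued fraction with the Euclidean algorithm:
  193 = 12*16 + 1, so a_0 = 12.
  16 = 16*1 + 0, so a_1 = 16.
so x = [12; 16].
Convergents (p_i = a_i*p_{i-1} + p_{i-2}, q_i = a_i*q_{i-1} + q_{i-2} with p_{-2}=0, p_{-1}=1, q_{-2}=1, q_{-1}=0), until the denominator exceeds 7:
  i=0: a_0=12, p_0 = 12*1 + 0 = 12, q_0 = 12*0 + 1 = 1.
  i=1: a_1=16, p_1 = 16*12 + 1 = 193, q_1 = 16*1 + 0 = 16.
q_1 = 16 > 7, so the last convergent with denominator <= 7 is p_0/q_0 = 12/1.
The closest fraction with denominator <= 7 is either p_0/q_0 or the intermediate fraction (k*p_0 + p_{-1})/(k*q_0 + q_{-1}) with the largest k >= 1 whose denominator stays <= 7; these approach x as k grows, and every other convergent or intermediate fraction in range is farther away.
Largest k: floor((7 - q_{-1})/q_0) = floor((7 - 0)/1) = 7 (using the seeds p_{-1} = 1, q_{-1} = 0).
That gives (7*12 + 1)/(7*1 + 0) = 85/7.
Compare the errors: |x - 12/1| = |193*1 - 12*16|/(16*1) = 1/16, and |x - 85/7| = |193*7 - 85*16|/(16*7) = 9/112.
Cross-multiplying, 1*112 = 112 < 144 = 9*16, so 1/16 is smaller: the convergent 12/1 is closer to x than 85/7.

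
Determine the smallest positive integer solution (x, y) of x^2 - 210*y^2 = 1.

(x, y) = (29, 2)

First expand sqrt(210) as a continued fraction. With x_i = (sqrt(210) + m_i)/d_i and (m_0, d_0) = (0, 1): a_0 = floor(sqrt(210)) = 14, since 14^2 = 196 <= 210 < 225 = 15^2.
Iterate m_{i+1} = d_i*a_i - m_i, d_{i+1} = (210 - m_{i+1}^2)/d_i, a_{i+1} = floor((a_0 + m_{i+1})/d_{i+1}):
  m_1 = 1*14 - 0 = 14, d_1 = (210 - 14^2)/1 = 14/1 = 14, a_1 = floor((14 + 14)/14) = 2.
  m_2 = 14*2 - 14 = 14, d_2 = (210 - 14^2)/14 = 14/14 = 1, a_2 = floor((14 + 14)/1) = 28.
  m_3 = 1*28 - 14 = 14, d_3 = (210 - 14^2)/1 = 14/1 = 14: (m_3, d_3) = (m_1, d_1) = (14, 14), so from here the quotients repeat a_1, a_2; the period length is 2.
So sqrt(210) = [14; (2, 28)] with period length k = 2.
k is even, so the fundamental solution of x^2 - 210y^2 = 1 is (p_{k-1}, q_{k-1}) = (p_1, q_1); compute convergents through index 1.
Convergents (p_i = a_i*p_{i-1} + p_{i-2}, q_i = a_i*q_{i-1} + q_{i-2} with p_{-2}=0, p_{-1}=1, q_{-2}=1, q_{-1}=0):
  i=0: a_0=14, p_0 = 14*1 + 0 = 14, q_0 = 14*0 + 1 = 1.
  i=1: a_1=2, p_1 = 2*14 + 1 = 29, q_1 = 2*1 + 0 = 2.
Check: 29^2 - 210*2^2 = 841 - 840 = 1, so (x, y) = (29, 2) solves the equation, and by the theorem it is the least positive solution.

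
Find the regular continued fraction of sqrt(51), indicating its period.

Write x_i = (sqrt(51) + m_i)/d_i with (m_0, d_0) = (0, 1). a_0 = floor(sqrt(51)) = 7, since 7^2 = 49 <= 51 < 64 = 8^2.
Iterate m_{i+1} = d_i*a_i - m_i, d_{i+1} = (51 - m_{i+1}^2)/d_i, a_{i+1} = floor((a_0 + m_{i+1})/d_{i+1}):
  m_1 = 1*7 - 0 = 7, d_1 = (51 - 7^2)/1 = 2/1 = 2, a_1 = floor((7 + 7)/2) = 7.
  m_2 = 2*7 - 7 = 7, d_2 = (51 - 7^2)/2 = 2/2 = 1, a_2 = floor((7 + 7)/1) = 14.
  m_3 = 1*14 - 7 = 7, d_3 = (51 - 7^2)/1 = 2/1 = 2: (m_3, d_3) = (m_1, d_1) = (7, 2), so from here the quotients repeat a_1, a_2; the period length is 2.
Hence the expansion of sqrt(51) is a_0 = 7 followed by the repeating block 7, 14 (period 2).

[7; (7, 14)]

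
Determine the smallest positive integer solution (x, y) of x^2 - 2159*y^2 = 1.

(x, y) = (28576, 615)

First expand sqrt(2159) as a continued fraction. With x_i = (sqrt(2159) + m_i)/d_i and (m_0, d_0) = (0, 1): a_0 = floor(sqrt(2159)) = 46, since 46^2 = 2116 <= 2159 < 2209 = 47^2.
Iterate m_{i+1} = d_i*a_i - m_i, d_{i+1} = (2159 - m_{i+1}^2)/d_i, a_{i+1} = floor((a_0 + m_{i+1})/d_{i+1}):
  m_1 = 1*46 - 0 = 46, d_1 = (2159 - 46^2)/1 = 43/1 = 43, a_1 = floor((46 + 46)/43) = 2.
  m_2 = 43*2 - 46 = 40, d_2 = (2159 - 40^2)/43 = 559/43 = 13, a_2 = floor((46 + 40)/13) = 6.
  m_3 = 13*6 - 40 = 38, d_3 = (2159 - 38^2)/13 = 715/13 = 55, a_3 = floor((46 + 38)/55) = 1.
  m_4 = 55*1 - 38 = 17, d_4 = (2159 - 17^2)/55 = 1870/55 = 34, a_4 = floor((46 + 17)/34) = 1.
  m_5 = 34*1 - 17 = 17, d_5 = (2159 - 17^2)/34 = 1870/34 = 55, a_5 = floor((46 + 17)/55) = 1.
  m_6 = 55*1 - 17 = 38, d_6 = (2159 - 38^2)/55 = 715/55 = 13, a_6 = floor((46 + 38)/13) = 6.
  m_7 = 13*6 - 38 = 40, d_7 = (2159 - 40^2)/13 = 559/13 = 43, a_7 = floor((46 + 40)/43) = 2.
  m_8 = 43*2 - 40 = 46, d_8 = (2159 - 46^2)/43 = 43/43 = 1, a_8 = floor((46 + 46)/1) = 92.
  m_9 = 1*92 - 46 = 46, d_9 = (2159 - 46^2)/1 = 43/1 = 43: (m_9, d_9) = (m_1, d_1) = (46, 43), so from here the quotients repeat a_1, ..., a_8; the period length is 8.
So sqrt(2159) = [46; (2, 6, 1, 1, 1, 6, 2, 92)] with period length k = 8.
k is even, so the fundamental solution of x^2 - 2159y^2 = 1 is (p_{k-1}, q_{k-1}) = (p_7, q_7); compute convergents through index 7.
Convergents (p_i = a_i*p_{i-1} + p_{i-2}, q_i = a_i*q_{i-1} + q_{i-2} with p_{-2}=0, p_{-1}=1, q_{-2}=1, q_{-1}=0):
  i=0: a_0=46, p_0 = 46*1 + 0 = 46, q_0 = 46*0 + 1 = 1.
  i=1: a_1=2, p_1 = 2*46 + 1 = 93, q_1 = 2*1 + 0 = 2.
  i=2: a_2=6, p_2 = 6*93 + 46 = 604, q_2 = 6*2 + 1 = 13.
  i=3: a_3=1, p_3 = 1*604 + 93 = 697, q_3 = 1*13 + 2 = 15.
  i=4: a_4=1, p_4 = 1*697 + 604 = 1301, q_4 = 1*15 + 13 = 28.
  i=5: a_5=1, p_5 = 1*1301 + 697 = 1998, q_5 = 1*28 + 15 = 43.
  i=6: a_6=6, p_6 = 6*1998 + 1301 = 13289, q_6 = 6*43 + 28 = 286.
  i=7: a_7=2, p_7 = 2*13289 + 1998 = 28576, q_7 = 2*286 + 43 = 615.
Check: 28576^2 - 2159*615^2 = 816587776 - 816587775 = 1, so (x, y) = (28576, 615) solves the equation, and by the theorem it is the least positive solution.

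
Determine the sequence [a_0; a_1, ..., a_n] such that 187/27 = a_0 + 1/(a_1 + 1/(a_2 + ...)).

Run the Euclidean algorithm on 187 and 27; the successive quotients are the partial quotients a_0, a_1, ... (each step inverts the fractional part left over by the previous one):
  187 = 6*27 + 25, so a_0 = 6.
  27 = 1*25 + 2, so a_1 = 1.
  25 = 12*2 + 1, so a_2 = 12.
  2 = 2*1 + 0, so a_3 = 2.
The remainder reaches 0 after 4 divisions, so the expansion has 4 partial quotients, read off in order.

[6; 1, 12, 2]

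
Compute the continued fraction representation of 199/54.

Run the Euclidean algorithm on 199 and 54; the successive quotients are the partial quotients a_0, a_1, ... (each step inverts the fractional part left over by the previous one):
  199 = 3*54 + 37, so a_0 = 3.
  54 = 1*37 + 17, so a_1 = 1.
  37 = 2*17 + 3, so a_2 = 2.
  17 = 5*3 + 2, so a_3 = 5.
  3 = 1*2 + 1, so a_4 = 1.
  2 = 2*1 + 0, so a_5 = 2.
The remainder reaches 0 after 6 divisions, so the expansion has 6 partial quotients, read off in order.

[3; 1, 2, 5, 1, 2]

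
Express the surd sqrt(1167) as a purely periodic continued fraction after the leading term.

[34; (6, 5, 11, 5, 6, 68)]

Write x_i = (sqrt(1167) + m_i)/d_i with (m_0, d_0) = (0, 1). a_0 = floor(sqrt(1167)) = 34, since 34^2 = 1156 <= 1167 < 1225 = 35^2.
Iterate m_{i+1} = d_i*a_i - m_i, d_{i+1} = (1167 - m_{i+1}^2)/d_i, a_{i+1} = floor((a_0 + m_{i+1})/d_{i+1}):
  m_1 = 1*34 - 0 = 34, d_1 = (1167 - 34^2)/1 = 11/1 = 11, a_1 = floor((34 + 34)/11) = 6.
  m_2 = 11*6 - 34 = 32, d_2 = (1167 - 32^2)/11 = 143/11 = 13, a_2 = floor((34 + 32)/13) = 5.
  m_3 = 13*5 - 32 = 33, d_3 = (1167 - 33^2)/13 = 78/13 = 6, a_3 = floor((34 + 33)/6) = 11.
  m_4 = 6*11 - 33 = 33, d_4 = (1167 - 33^2)/6 = 78/6 = 13, a_4 = floor((34 + 33)/13) = 5.
  m_5 = 13*5 - 33 = 32, d_5 = (1167 - 32^2)/13 = 143/13 = 11, a_5 = floor((34 + 32)/11) = 6.
  m_6 = 11*6 - 32 = 34, d_6 = (1167 - 34^2)/11 = 11/11 = 1, a_6 = floor((34 + 34)/1) = 68.
  m_7 = 1*68 - 34 = 34, d_7 = (1167 - 34^2)/1 = 11/1 = 11: (m_7, d_7) = (m_1, d_1) = (34, 11), so from here the quotients repeat a_1, ..., a_6; the period length is 6.
Hence the expansion of sqrt(1167) is a_0 = 34 followed by the repeating block 6, 5, 11, 5, 6, 68 (period 6).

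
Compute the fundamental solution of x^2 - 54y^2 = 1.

First expand sqrt(54) as a continued fraction. With x_i = (sqrt(54) + m_i)/d_i and (m_0, d_0) = (0, 1): a_0 = floor(sqrt(54)) = 7, since 7^2 = 49 <= 54 < 64 = 8^2.
Iterate m_{i+1} = d_i*a_i - m_i, d_{i+1} = (54 - m_{i+1}^2)/d_i, a_{i+1} = floor((a_0 + m_{i+1})/d_{i+1}):
  m_1 = 1*7 - 0 = 7, d_1 = (54 - 7^2)/1 = 5/1 = 5, a_1 = floor((7 + 7)/5) = 2.
  m_2 = 5*2 - 7 = 3, d_2 = (54 - 3^2)/5 = 45/5 = 9, a_2 = floor((7 + 3)/9) = 1.
  m_3 = 9*1 - 3 = 6, d_3 = (54 - 6^2)/9 = 18/9 = 2, a_3 = floor((7 + 6)/2) = 6.
  m_4 = 2*6 - 6 = 6, d_4 = (54 - 6^2)/2 = 18/2 = 9, a_4 = floor((7 + 6)/9) = 1.
  m_5 = 9*1 - 6 = 3, d_5 = (54 - 3^2)/9 = 45/9 = 5, a_5 = floor((7 + 3)/5) = 2.
  m_6 = 5*2 - 3 = 7, d_6 = (54 - 7^2)/5 = 5/5 = 1, a_6 = floor((7 + 7)/1) = 14.
  m_7 = 1*14 - 7 = 7, d_7 = (54 - 7^2)/1 = 5/1 = 5: (m_7, d_7) = (m_1, d_1) = (7, 5), so from here the quotients repeat a_1, ..., a_6; the period length is 6.
So sqrt(54) = [7; (2, 1, 6, 1, 2, 14)] with period length k = 6.
k is even, so the fundamental solution of x^2 - 54y^2 = 1 is (p_{k-1}, q_{k-1}) = (p_5, q_5); compute convergents through index 5.
Convergents (p_i = a_i*p_{i-1} + p_{i-2}, q_i = a_i*q_{i-1} + q_{i-2} with p_{-2}=0, p_{-1}=1, q_{-2}=1, q_{-1}=0):
  i=0: a_0=7, p_0 = 7*1 + 0 = 7, q_0 = 7*0 + 1 = 1.
  i=1: a_1=2, p_1 = 2*7 + 1 = 15, q_1 = 2*1 + 0 = 2.
  i=2: a_2=1, p_2 = 1*15 + 7 = 22, q_2 = 1*2 + 1 = 3.
  i=3: a_3=6, p_3 = 6*22 + 15 = 147, q_3 = 6*3 + 2 = 20.
  i=4: a_4=1, p_4 = 1*147 + 22 = 169, q_4 = 1*20 + 3 = 23.
  i=5: a_5=2, p_5 = 2*169 + 147 = 485, q_5 = 2*23 + 20 = 66.
Check: 485^2 - 54*66^2 = 235225 - 235224 = 1, so (x, y) = (485, 66) solves the equation, and by the theorem it is the least positive solution.

(x, y) = (485, 66)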